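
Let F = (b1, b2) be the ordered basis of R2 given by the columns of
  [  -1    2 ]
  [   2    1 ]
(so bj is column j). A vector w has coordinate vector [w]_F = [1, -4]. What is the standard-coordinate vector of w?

[-9, -2]

By definition w = b1 - 4b2.
Summing componentwise gives [-9, -2].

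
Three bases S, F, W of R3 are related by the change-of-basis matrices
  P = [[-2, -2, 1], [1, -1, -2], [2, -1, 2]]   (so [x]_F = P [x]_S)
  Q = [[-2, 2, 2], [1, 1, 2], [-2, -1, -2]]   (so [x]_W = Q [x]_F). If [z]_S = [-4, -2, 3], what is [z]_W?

Composing the changes, [z]_W = Q P [z]_S.
Q P = [[10, 0, -2], [3, -5, 3], [-1, 7, -4]]; applying this to [-4, -2, 3] gives [-46, 7, -22].

[-46, 7, -22]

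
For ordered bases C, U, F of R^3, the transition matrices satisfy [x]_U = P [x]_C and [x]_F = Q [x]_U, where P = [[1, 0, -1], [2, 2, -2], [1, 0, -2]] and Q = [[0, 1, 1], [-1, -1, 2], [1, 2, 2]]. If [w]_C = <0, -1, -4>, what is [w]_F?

First [w]_U = P [w]_C = <4, 6, 8>.
Then [w]_F = Q [w]_U = <14, 6, 32>.

<14, 6, 32>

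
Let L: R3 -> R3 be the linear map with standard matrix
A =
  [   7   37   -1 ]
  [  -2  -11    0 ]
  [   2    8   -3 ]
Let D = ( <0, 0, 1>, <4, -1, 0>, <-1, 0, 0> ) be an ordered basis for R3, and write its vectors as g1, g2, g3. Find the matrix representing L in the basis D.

The j-th column of [L]_D is [L(gj)]_D.
L(g1) = A g1 = <-1, 0, -3> = -3g1 + 0·g2 + g3, so column 1 is <-3, 0, 1>.
Repeating for g2, g3 and assembling the columns gives [[-3, 0, -2], [0, -3, -2], [1, -3, -1]].

[[-3, 0, -2], [0, -3, -2], [1, -3, -1]]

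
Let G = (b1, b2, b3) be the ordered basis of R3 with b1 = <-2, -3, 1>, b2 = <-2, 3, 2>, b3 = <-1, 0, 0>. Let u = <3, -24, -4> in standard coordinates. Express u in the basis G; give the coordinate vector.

<4, -4, -3>

We seek scalars with c_1 b1 + ... + c_3 b3 = u; equivalently solve M c = u where the columns of M are b1, ..., b3.
Row-reducing the augmented matrix [M | u] gives c = (4, -4, -3).
Check: 4b1 - 4b2 - 3b3 = <3, -24, -4>.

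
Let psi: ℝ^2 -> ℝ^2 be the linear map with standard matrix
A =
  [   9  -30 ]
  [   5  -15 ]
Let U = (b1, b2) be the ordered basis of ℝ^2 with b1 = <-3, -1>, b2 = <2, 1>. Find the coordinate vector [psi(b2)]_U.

Compute psi(b2) = A b2 = <-12, -5> in standard coordinates.
Then write this in U-coordinates: solve for y in y_1 b1 + y_2 b2 = <-12, -5>.
This gives y = <2, -3>, which is column 2 of [psi]_U.

<2, -3>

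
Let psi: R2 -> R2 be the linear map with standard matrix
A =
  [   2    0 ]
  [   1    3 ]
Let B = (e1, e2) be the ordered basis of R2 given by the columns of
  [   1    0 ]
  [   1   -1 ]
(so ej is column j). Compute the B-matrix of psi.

[[2, 0], [-2, 3]]

With P the matrix whose columns are e1, e2, [psi]_B = P^(-1) A P.
Column by column: psi(e1) = A e1 = <2, 4>; its B-coordinates <2, -2> give column 1.
Continuing for each basis vector yields [psi]_B = [[2, 0], [-2, 3]].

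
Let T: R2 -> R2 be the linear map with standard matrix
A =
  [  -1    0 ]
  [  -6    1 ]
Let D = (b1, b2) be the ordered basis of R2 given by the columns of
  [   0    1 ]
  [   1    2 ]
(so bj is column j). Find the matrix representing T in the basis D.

The j-th column of [T]_D is [T(bj)]_D.
T(b1) = A b1 = <0, 1> = b1 + 0·b2, so column 1 is <1, 0>.
Repeating for b2 and assembling the columns gives [[1, -2], [0, -1]].

[[1, -2], [0, -1]]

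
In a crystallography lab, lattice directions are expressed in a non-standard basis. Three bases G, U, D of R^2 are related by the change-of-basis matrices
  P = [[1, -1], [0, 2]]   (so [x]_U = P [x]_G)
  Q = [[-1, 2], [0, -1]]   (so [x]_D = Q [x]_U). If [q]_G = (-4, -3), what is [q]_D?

Composing the changes, [q]_D = Q P [q]_G.
Q P = [[-1, 5], [0, -2]]; applying this to (-4, -3) gives (-11, 6).

(-11, 6)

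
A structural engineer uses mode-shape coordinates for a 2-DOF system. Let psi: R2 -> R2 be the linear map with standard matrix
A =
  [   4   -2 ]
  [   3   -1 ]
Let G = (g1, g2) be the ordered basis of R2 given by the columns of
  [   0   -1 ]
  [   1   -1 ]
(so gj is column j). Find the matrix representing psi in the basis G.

With P the matrix whose columns are g1, g2, [psi]_G = P^(-1) A P.
Column by column: psi(g1) = A g1 = (-2, -1); its G-coordinates (1, 2) give column 1.
Continuing for each basis vector yields [psi]_G = [[1, 0], [2, 2]].

[[1, 0], [2, 2]]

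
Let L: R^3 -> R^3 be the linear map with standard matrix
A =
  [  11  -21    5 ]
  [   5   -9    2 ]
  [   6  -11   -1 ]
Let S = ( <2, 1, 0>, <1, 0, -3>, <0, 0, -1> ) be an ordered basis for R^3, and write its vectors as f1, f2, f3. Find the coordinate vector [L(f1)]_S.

<1, -1, 2>

Column 1 of [L]_S is the S-coordinate vector of L(f1).
In standard coordinates L(f1) = A f1 = <1, 1, 1>.
Converting to S: <1, 1, 1> = f1 - f2 + 2f3, so the coordinate vector is <1, -1, 2>.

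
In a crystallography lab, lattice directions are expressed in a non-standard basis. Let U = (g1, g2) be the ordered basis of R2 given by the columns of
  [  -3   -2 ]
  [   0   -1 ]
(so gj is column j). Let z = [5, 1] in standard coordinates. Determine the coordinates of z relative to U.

[-1, -1]

We seek scalars with c_1 g1 + c_2 g2 = z; equivalently solve M c = z where the columns of M are g1, g2.
System: -3c_1 - 2c_2 = 5, 0c_1 - c_2 = 1; solving gives c_1 = -1, c_2 = -1.
Check: -g1 - g2 = [5, 1].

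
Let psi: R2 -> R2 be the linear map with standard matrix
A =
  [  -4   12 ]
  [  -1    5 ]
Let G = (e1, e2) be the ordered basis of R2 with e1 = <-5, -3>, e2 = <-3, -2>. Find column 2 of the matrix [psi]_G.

<3, -1>

Compute psi(e2) = A e2 = <-12, -7> in standard coordinates.
Then write this in G-coordinates: solve for y in y_1 e1 + y_2 e2 = <-12, -7>.
This gives y = <3, -1>, which is column 2 of [psi]_G.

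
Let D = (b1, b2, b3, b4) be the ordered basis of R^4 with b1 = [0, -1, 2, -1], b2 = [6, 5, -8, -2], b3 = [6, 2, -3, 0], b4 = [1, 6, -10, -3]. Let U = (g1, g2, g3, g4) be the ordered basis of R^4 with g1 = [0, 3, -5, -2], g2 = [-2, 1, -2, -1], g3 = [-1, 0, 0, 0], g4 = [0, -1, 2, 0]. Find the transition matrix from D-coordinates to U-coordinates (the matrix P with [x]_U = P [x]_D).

Take x = bj: its D-coordinates are the j-th standard unit vector, so P e_j — column j of P — equals [bj]_U.
b1 = 0·g1 + g2 - 2g3 + 2g4, giving column 1 = [0, 1, -2, 2]; repeating for each j gives P = [[0, 2, 1, 2], [1, -2, -2, -1], [-2, -2, -2, 1], [2, -1, -1, -1]].

[[0, 2, 1, 2], [1, -2, -2, -1], [-2, -2, -2, 1], [2, -1, -1, -1]]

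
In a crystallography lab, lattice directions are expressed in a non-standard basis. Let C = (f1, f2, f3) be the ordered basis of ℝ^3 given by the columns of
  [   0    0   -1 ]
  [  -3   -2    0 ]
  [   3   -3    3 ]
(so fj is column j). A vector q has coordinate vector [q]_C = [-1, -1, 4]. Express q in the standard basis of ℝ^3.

[-4, 5, 12]

The coordinates say q = -f1 - f2 + 4f3; adding the scaled basis vectors gives [-4, 5, 12].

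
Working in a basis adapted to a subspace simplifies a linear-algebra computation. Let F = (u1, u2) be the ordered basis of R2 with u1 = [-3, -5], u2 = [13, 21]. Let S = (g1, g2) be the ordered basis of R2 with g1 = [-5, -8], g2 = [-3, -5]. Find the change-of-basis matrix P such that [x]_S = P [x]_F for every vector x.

[[0, -2], [1, -1]]

Column j of P is [uj]_S, since P maps F-coordinates to S-coordinates.
Expressing u1 in S: u1 = 0·g1 + g2, so column 1 of P is [0, 1].
Doing the same for each uj gives P = [[0, -2], [1, -1]].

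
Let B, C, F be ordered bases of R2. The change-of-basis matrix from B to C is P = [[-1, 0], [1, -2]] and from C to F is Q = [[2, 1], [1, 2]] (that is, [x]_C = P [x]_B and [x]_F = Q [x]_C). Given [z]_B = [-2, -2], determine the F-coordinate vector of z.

[6, 6]

Composing the changes, [z]_F = Q P [z]_B.
Q P = [[-1, -2], [1, -4]]; applying this to [-2, -2] gives [6, 6].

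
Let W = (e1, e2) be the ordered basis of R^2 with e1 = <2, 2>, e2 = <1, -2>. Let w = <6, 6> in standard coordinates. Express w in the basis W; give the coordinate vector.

[w]_W is the unique c with M c = w, where M has columns e1, e2.
System: 2c_1 + c_2 = 6, 2c_1 - 2c_2 = 6; solving gives c_1 = 3, c_2 = 0.
Check: 3e1 + 0·e2 = <6, 6>.

<3, 0>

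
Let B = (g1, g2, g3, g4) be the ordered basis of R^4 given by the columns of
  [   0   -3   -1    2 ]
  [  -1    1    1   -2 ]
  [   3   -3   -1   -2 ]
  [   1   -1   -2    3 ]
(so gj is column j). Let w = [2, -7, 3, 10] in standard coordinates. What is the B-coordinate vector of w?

We seek scalars with c_1 g1 + ... + c_4 g4 = w; equivalently solve M c = w where the columns of M are g1, ..., g4.
Solving this 4x4 system gives c = (3, 1, -1, 2).
Check: 3g1 + g2 - g3 + 2g4 = [2, -7, 3, 10].

[3, 1, -1, 2]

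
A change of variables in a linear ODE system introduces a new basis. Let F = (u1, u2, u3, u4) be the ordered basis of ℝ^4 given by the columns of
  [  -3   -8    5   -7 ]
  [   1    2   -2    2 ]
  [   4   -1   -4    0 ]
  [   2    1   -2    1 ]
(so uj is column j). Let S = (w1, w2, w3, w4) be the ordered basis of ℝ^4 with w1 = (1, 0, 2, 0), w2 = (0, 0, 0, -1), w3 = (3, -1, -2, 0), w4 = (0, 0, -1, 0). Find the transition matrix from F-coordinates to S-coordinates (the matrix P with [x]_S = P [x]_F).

[[0, -2, -1, -1], [-2, -1, 2, -1], [-1, -2, 2, -2], [-2, 1, -2, 2]]

Column j of P is [uj]_S, since P maps F-coordinates to S-coordinates.
Expressing u1 in S: u1 = 0·w1 - 2w2 - w3 - 2w4, so column 1 of P is (0, -2, -1, -2).
Doing the same for each uj gives P = [[0, -2, -1, -1], [-2, -1, 2, -1], [-1, -2, 2, -2], [-2, 1, -2, 2]].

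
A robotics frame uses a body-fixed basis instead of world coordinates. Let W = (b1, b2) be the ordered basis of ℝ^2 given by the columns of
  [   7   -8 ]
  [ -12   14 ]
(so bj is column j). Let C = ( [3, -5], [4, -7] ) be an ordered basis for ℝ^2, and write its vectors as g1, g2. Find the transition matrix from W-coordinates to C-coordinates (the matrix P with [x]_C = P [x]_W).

[[1, 0], [1, -2]]

Let M have columns bj and N have columns gj. Then for every x, N [x]_C = x = M [x]_W, so P = N^(-1) M.
Since det N = -1, N^(-1) has integer entries; multiplying gives P = [[1, 0], [1, -2]].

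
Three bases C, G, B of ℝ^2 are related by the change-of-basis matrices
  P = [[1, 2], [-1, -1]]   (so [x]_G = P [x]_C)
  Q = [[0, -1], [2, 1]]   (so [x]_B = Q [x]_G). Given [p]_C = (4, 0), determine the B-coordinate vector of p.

(4, 4)

Composing the changes, [p]_B = Q P [p]_C.
Q P = [[1, 1], [1, 3]]; applying this to (4, 0) gives (4, 4).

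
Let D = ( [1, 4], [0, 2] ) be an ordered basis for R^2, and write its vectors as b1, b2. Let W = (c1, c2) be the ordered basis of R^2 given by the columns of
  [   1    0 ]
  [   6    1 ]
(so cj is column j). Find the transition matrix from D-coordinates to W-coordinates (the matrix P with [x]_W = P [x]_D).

[[1, 0], [-2, 2]]

Take x = bj: its D-coordinates are the j-th standard unit vector, so P e_j — column j of P — equals [bj]_W.
b1 = c1 - 2c2, giving column 1 = [1, -2]; repeating for each j gives P = [[1, 0], [-2, 2]].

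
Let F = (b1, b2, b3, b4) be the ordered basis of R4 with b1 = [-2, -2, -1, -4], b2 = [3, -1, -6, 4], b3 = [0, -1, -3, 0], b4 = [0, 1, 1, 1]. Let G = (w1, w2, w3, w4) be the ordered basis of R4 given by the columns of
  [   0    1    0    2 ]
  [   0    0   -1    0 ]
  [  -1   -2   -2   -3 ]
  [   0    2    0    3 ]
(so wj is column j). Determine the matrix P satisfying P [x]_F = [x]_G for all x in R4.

[[1, 0, 1, 0], [-2, -1, 0, 2], [2, 1, 1, -1], [0, 2, 0, -1]]

Let M have columns bj and N have columns wj. Then for every x, N [x]_G = x = M [x]_F, so P = N^(-1) M.
Since det N = -1, N^(-1) has integer entries; multiplying gives P = [[1, 0, 1, 0], [-2, -1, 0, 2], [2, 1, 1, -1], [0, 2, 0, -1]].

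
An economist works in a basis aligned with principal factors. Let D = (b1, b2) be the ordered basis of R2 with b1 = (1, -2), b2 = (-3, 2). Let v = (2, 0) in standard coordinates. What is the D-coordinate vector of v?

(-1, -1)

We seek scalars with c_1 b1 + c_2 b2 = v; equivalently solve M c = v where the columns of M are b1, b2.
System: c_1 - 3c_2 = 2, -2c_1 + 2c_2 = 0; solving gives c_1 = -1, c_2 = -1.
Check: -b1 - b2 = (2, 0).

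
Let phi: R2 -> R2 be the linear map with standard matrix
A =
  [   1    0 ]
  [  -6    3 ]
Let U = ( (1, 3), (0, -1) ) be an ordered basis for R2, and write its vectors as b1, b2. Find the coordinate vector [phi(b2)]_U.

(0, 3)

Column 2 of [phi]_U is the U-coordinate vector of phi(b2).
In standard coordinates phi(b2) = A b2 = (0, -3).
Converting to U: (0, -3) = 0·b1 + 3b2, so the coordinate vector is (0, 3).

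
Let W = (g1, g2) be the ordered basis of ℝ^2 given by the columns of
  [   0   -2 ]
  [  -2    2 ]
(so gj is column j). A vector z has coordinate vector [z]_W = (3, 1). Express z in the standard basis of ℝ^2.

By definition z = 3g1 + g2.
Summing componentwise gives (-2, -4).

(-2, -4)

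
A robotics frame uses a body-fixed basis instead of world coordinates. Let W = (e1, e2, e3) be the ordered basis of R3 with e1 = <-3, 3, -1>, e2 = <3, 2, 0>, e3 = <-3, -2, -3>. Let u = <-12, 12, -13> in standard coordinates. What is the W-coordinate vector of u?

We seek scalars with c_1 e1 + ... + c_3 e3 = u; equivalently solve M c = u where the columns of M are e1, ..., e3.
Row-reducing the augmented matrix [M | u] gives c = (4, 3, 3).
Check: 4e1 + 3e2 + 3e3 = <-12, 12, -13>.

<4, 3, 3>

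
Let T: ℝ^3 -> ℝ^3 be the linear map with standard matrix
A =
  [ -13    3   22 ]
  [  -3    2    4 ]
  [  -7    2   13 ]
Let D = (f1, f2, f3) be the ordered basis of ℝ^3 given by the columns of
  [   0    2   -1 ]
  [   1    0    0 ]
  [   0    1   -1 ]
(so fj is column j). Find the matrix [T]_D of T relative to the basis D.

[[2, -2, -1], [1, -3, -3], [-1, -2, 3]]

The j-th column of [T]_D is [T(fj)]_D.
T(f1) = A f1 = <3, 2, 2> = 2f1 + f2 - f3, so column 1 is <2, 1, -1>.
Repeating for f2, f3 and assembling the columns gives [[2, -2, -1], [1, -3, -3], [-1, -2, 3]].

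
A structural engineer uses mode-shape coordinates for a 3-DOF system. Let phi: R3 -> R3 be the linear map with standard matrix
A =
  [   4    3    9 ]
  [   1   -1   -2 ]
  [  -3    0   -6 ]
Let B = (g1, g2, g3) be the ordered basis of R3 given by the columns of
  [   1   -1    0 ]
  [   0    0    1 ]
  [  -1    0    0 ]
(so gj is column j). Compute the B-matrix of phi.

[[-3, -3, 0], [2, 1, -3], [3, -1, -1]]

With P the matrix whose columns are g1, ..., g3, [phi]_B = P^(-1) A P.
Column by column: phi(g1) = A g1 = [-5, 3, 3]; its B-coordinates [-3, 2, 3] give column 1.
Continuing for each basis vector yields [phi]_B = [[-3, -3, 0], [2, 1, -3], [3, -1, -1]].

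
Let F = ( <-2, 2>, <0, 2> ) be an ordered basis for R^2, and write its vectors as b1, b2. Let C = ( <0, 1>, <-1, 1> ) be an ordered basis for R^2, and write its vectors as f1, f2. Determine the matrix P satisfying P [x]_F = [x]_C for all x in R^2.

[[0, 2], [2, 0]]

Let M have columns bj and N have columns fj. Then for every x, N [x]_C = x = M [x]_F, so P = N^(-1) M.
Since det N = 1, N^(-1) has integer entries; multiplying gives P = [[0, 2], [2, 0]].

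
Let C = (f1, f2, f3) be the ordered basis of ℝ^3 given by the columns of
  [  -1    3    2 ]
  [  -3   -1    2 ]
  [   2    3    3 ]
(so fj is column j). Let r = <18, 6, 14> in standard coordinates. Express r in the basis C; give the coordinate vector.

[r]_C is the unique c with M c = r, where M has columns f1, ..., f3.
Solving this 3x3 system gives c = (-2, 4, 2).
Check: -2f1 + 4f2 + 2f3 = <18, 6, 14>.

<-2, 4, 2>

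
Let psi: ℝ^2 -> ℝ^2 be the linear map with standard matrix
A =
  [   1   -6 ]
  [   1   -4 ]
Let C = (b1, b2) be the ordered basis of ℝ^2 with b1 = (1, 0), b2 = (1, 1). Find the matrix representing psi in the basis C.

[[0, -2], [1, -3]]

With P the matrix whose columns are b1, b2, [psi]_C = P^(-1) A P.
Column by column: psi(b1) = A b1 = (1, 1); its C-coordinates (0, 1) give column 1.
Continuing for each basis vector yields [psi]_C = [[0, -2], [1, -3]].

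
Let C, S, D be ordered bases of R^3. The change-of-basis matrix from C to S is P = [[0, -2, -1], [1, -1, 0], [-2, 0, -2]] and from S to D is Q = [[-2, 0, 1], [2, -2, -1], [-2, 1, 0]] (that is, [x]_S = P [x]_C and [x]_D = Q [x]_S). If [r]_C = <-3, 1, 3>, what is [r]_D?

<10, -2, 6>

First [r]_S = P [r]_C = <-5, -4, 0>.
Then [r]_D = Q [r]_S = <10, -2, 6>.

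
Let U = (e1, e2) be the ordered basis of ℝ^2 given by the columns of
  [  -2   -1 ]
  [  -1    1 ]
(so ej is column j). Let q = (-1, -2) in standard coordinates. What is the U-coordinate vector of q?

We seek scalars with c_1 e1 + c_2 e2 = q; equivalently solve M c = q where the columns of M are e1, e2.
System: -2c_1 - c_2 = -1, -c_1 + c_2 = -2; solving gives c_1 = 1, c_2 = -1.
Check: e1 - e2 = (-1, -2).

(1, -1)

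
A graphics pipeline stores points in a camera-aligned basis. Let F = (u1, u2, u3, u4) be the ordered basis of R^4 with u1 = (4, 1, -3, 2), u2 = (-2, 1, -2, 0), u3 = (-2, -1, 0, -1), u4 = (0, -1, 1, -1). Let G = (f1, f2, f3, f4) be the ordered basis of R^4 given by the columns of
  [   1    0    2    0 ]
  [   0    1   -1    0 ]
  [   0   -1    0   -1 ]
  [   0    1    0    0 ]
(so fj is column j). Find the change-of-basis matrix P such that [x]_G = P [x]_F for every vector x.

Take x = uj: its F-coordinates are the j-th standard unit vector, so P e_j — column j of P — equals [uj]_G.
u1 = 2f1 + 2f2 + f3 + f4, giving column 1 = (2, 2, 1, 1); repeating for each j gives P = [[2, 0, -2, 0], [2, 0, -1, -1], [1, -1, 0, 0], [1, 2, 1, 0]].

[[2, 0, -2, 0], [2, 0, -1, -1], [1, -1, 0, 0], [1, 2, 1, 0]]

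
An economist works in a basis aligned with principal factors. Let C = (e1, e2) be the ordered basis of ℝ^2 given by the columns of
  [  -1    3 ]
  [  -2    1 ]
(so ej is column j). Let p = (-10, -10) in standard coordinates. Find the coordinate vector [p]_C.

Write p = c_1 e1 + c_2 e2 and solve for the c_i.
System: -c_1 + 3c_2 = -10, -2c_1 + c_2 = -10; solving gives c_1 = 4, c_2 = -2.
Check: 4e1 - 2e2 = (-10, -10).

(4, -2)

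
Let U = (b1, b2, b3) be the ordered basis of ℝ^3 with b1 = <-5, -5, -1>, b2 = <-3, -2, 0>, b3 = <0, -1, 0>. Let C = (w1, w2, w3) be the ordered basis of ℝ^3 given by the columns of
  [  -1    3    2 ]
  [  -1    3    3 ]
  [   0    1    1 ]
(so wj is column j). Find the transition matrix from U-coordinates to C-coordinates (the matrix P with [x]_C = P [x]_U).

[[2, 2, 1], [-1, -1, 1], [0, 1, -1]]

Let M have columns bj and N have columns wj. Then for every x, N [x]_C = x = M [x]_U, so P = N^(-1) M.
Since det N = 1, N^(-1) has integer entries; multiplying gives P = [[2, 2, 1], [-1, -1, 1], [0, 1, -1]].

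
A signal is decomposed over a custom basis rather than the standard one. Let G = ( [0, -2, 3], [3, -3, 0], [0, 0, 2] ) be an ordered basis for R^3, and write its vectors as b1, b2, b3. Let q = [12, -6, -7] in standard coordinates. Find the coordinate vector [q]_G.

Write q = c_1 b1 + ... + c_3 b3 and solve for the c_i.
Solving this 3x3 system gives c = (-3, 4, 1).
Check: -3b1 + 4b2 + b3 = [12, -6, -7].

[-3, 4, 1]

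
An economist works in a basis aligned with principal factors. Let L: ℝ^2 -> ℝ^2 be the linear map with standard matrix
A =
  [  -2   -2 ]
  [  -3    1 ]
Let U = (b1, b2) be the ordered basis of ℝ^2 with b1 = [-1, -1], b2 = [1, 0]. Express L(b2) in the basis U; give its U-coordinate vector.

[3, 1]

Compute L(b2) = A b2 = [-2, -3] in standard coordinates.
Then write this in U-coordinates: solve for y in y_1 b1 + y_2 b2 = [-2, -3].
This gives y = [3, 1], which is column 2 of [L]_U.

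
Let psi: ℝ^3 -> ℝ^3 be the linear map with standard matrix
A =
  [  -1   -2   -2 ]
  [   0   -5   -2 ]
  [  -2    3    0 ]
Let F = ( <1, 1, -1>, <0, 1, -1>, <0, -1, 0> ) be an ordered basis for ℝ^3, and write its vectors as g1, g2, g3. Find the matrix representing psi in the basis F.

[[-1, 0, 2], [0, -3, 1], [2, 0, -2]]

The j-th column of [psi]_F is [psi(gj)]_F.
psi(g1) = A g1 = <-1, -3, 1> = -g1 + 0·g2 + 2g3, so column 1 is <-1, 0, 2>.
Repeating for g2, g3 and assembling the columns gives [[-1, 0, 2], [0, -3, 1], [2, 0, -2]].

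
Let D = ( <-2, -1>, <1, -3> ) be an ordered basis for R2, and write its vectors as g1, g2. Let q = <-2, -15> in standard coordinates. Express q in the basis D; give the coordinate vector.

<3, 4>

Write q = c_1 g1 + c_2 g2 and solve for the c_i.
System: -2c_1 + c_2 = -2, -c_1 - 3c_2 = -15; solving gives c_1 = 3, c_2 = 4.
Check: 3g1 + 4g2 = <-2, -15>.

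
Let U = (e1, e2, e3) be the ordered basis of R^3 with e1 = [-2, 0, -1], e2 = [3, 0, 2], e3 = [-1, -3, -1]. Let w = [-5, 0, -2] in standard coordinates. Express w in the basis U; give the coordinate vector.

[w]_U is the unique c with M c = w, where M has columns e1, ..., e3.
Gaussian elimination on [M | w] yields c = (4, 1, 0).
Check: 4e1 + e2 + 0·e3 = [-5, 0, -2].

[4, 1, 0]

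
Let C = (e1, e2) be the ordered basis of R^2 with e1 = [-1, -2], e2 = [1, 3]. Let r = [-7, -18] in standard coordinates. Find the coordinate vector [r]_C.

[r]_C is the unique c with M c = r, where M has columns e1, e2.
System: -c_1 + c_2 = -7, -2c_1 + 3c_2 = -18; solving gives c_1 = 3, c_2 = -4.
Check: 3e1 - 4e2 = [-7, -18].

[3, -4]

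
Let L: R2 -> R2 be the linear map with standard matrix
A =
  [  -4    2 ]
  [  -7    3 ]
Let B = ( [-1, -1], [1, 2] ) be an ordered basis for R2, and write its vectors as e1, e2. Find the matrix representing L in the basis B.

Let P have columns e1, e2. Then [L]_B = P^(-1) A P.
Here det P = -1, so P^(-1) is integer; computing A P first and then P^(-1)(A P) gives [[0, -1], [2, -1]].

[[0, -1], [2, -1]]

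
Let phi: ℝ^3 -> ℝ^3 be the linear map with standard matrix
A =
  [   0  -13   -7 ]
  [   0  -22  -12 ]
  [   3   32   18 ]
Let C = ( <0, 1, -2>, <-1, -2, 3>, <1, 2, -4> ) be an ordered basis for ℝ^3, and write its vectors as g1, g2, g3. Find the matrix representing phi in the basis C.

[[0, -2, 0], [0, -3, -3], [1, 2, -1]]

The j-th column of [phi]_C is [phi(gj)]_C.
phi(g1) = A g1 = <1, 2, -4> = 0·g1 + 0·g2 + g3, so column 1 is <0, 0, 1>.
Repeating for g2, g3 and assembling the columns gives [[0, -2, 0], [0, -3, -3], [1, 2, -1]].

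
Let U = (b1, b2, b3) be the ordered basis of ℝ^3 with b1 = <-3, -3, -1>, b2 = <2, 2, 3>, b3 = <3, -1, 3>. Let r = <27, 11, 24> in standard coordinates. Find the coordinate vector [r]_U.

<-3, 3, 4>

We seek scalars with c_1 b1 + ... + c_3 b3 = r; equivalently solve M c = r where the columns of M are b1, ..., b3.
Gaussian elimination on [M | r] yields c = (-3, 3, 4).
Check: -3b1 + 3b2 + 4b3 = <27, 11, 24>.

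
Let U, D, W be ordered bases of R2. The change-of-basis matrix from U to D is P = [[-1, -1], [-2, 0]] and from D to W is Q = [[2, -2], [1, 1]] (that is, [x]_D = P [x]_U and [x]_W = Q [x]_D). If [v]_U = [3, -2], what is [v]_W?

Apply P to get D-coordinates [-1, -6], then Q to get W-coordinates.
The result is [v]_W = [10, -7].

[10, -7]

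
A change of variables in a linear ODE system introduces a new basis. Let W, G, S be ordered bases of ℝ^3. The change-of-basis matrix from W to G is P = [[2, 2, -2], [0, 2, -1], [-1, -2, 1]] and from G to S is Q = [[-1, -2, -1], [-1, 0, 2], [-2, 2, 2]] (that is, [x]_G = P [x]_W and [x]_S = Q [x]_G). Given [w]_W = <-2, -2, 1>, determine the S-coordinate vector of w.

<13, 24, 24>

Apply P to get G-coordinates <-10, -5, 7>, then Q to get S-coordinates.
The result is [w]_S = <13, 24, 24>.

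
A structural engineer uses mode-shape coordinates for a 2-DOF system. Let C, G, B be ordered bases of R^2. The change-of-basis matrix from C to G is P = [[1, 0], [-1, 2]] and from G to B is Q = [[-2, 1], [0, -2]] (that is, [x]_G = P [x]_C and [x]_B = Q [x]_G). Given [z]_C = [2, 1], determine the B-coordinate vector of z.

[-4, 0]

Apply P to get G-coordinates [2, 0], then Q to get B-coordinates.
The result is [z]_B = [-4, 0].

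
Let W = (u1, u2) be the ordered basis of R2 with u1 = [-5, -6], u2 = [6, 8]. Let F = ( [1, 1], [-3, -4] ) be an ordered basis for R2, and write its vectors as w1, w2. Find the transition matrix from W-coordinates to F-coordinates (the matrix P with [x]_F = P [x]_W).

[[-2, 0], [1, -2]]

Column j of P is [uj]_F, since P maps W-coordinates to F-coordinates.
Expressing u1 in F: u1 = -2w1 + w2, so column 1 of P is [-2, 1].
Doing the same for each uj gives P = [[-2, 0], [1, -2]].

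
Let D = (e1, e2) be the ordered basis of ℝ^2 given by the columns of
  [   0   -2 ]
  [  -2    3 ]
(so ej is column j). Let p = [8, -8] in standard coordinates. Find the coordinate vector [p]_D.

[-2, -4]

We seek scalars with c_1 e1 + c_2 e2 = p; equivalently solve M c = p where the columns of M are e1, e2.
System: 0c_1 - 2c_2 = 8, -2c_1 + 3c_2 = -8; solving gives c_1 = -2, c_2 = -4.
Check: -2e1 - 4e2 = [8, -8].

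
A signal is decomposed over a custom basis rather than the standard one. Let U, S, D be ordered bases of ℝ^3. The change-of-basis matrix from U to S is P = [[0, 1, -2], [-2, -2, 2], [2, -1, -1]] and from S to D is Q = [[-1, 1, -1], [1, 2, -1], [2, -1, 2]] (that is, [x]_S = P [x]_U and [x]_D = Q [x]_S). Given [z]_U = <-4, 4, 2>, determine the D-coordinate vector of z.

Apply P to get S-coordinates <0, 4, -14>, then Q to get D-coordinates.
The result is [z]_D = <18, 22, -32>.

<18, 22, -32>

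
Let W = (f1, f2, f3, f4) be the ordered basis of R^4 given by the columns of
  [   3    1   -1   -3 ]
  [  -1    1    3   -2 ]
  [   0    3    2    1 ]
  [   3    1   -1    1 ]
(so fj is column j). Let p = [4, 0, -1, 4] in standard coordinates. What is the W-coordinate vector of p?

Write p = c_1 f1 + ... + c_4 f4 and solve for the c_i.
Solving this 4x4 system gives c = (2, -1, 1, 0).
Check: 2f1 - f2 + f3 + 0·f4 = [4, 0, -1, 4].

[2, -1, 1, 0]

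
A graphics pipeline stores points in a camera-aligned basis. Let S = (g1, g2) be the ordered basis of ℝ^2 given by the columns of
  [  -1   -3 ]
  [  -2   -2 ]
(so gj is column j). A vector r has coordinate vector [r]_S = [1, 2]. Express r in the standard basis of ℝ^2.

[-7, -6]

The coordinates say r = g1 + 2g2; adding the scaled basis vectors gives [-7, -6].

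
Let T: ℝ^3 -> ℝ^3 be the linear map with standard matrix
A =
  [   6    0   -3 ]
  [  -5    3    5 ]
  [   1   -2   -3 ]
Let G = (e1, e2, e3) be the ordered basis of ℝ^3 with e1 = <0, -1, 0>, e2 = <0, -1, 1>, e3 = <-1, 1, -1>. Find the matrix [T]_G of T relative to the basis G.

The j-th column of [T]_G is [T(ej)]_G.
T(e1) = A e1 = <0, -3, 2> = e1 + 2e2 + 0·e3, so column 1 is <1, 2, 0>.
Repeating for e2, e3 and assembling the columns gives [[1, -1, -3], [2, 2, 3], [0, 3, 3]].

[[1, -1, -3], [2, 2, 3], [0, 3, 3]]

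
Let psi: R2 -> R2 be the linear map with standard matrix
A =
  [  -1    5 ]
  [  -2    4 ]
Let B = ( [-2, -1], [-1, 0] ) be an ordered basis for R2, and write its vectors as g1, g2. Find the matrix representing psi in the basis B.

With P the matrix whose columns are g1, g2, [psi]_B = P^(-1) A P.
Column by column: psi(g1) = A g1 = [-3, 0]; its B-coordinates [0, 3] give column 1.
Continuing for each basis vector yields [psi]_B = [[0, -2], [3, 3]].

[[0, -2], [3, 3]]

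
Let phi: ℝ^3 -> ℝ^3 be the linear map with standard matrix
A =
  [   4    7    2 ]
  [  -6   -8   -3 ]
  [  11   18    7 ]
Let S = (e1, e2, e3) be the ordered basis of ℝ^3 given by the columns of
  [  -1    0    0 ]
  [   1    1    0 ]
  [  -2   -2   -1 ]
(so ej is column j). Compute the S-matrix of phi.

With P the matrix whose columns are e1, ..., e3, [phi]_S = P^(-1) A P.
Column by column: phi(e1) = A e1 = <-1, 4, -7>; its S-coordinates <1, 3, -1> give column 1.
Continuing for each basis vector yields [phi]_S = [[1, -3, 2], [3, 1, 1], [-1, 0, 1]].

[[1, -3, 2], [3, 1, 1], [-1, 0, 1]]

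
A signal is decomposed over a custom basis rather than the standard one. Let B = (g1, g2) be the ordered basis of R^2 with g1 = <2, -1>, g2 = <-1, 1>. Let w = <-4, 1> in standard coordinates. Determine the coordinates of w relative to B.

<-3, -2>

We seek scalars with c_1 g1 + c_2 g2 = w; equivalently solve M c = w where the columns of M are g1, g2.
System: 2c_1 - c_2 = -4, -c_1 + c_2 = 1; solving gives c_1 = -3, c_2 = -2.
Check: -3g1 - 2g2 = <-4, 1>.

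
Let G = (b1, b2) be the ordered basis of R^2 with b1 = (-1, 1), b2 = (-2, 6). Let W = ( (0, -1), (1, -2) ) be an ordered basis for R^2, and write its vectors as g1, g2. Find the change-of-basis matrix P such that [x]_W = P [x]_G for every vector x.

Let M have columns bj and N have columns gj. Then for every x, N [x]_W = x = M [x]_G, so P = N^(-1) M.
Since det N = 1, N^(-1) has integer entries; multiplying gives P = [[1, -2], [-1, -2]].

[[1, -2], [-1, -2]]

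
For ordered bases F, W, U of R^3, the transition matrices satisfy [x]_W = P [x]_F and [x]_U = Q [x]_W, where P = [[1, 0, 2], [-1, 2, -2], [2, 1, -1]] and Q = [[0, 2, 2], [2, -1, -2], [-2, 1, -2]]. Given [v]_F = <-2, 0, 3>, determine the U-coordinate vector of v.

<-22, 26, 2>

Apply P to get W-coordinates <4, -4, -7>, then Q to get U-coordinates.
The result is [v]_U = <-22, 26, 2>.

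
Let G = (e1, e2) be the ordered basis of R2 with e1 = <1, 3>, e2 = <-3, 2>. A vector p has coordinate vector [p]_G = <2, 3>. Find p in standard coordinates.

p = M [p]_G, where M has columns e1, e2.
Carrying out the matrix-vector product, p = <-7, 12>.

<-7, 12>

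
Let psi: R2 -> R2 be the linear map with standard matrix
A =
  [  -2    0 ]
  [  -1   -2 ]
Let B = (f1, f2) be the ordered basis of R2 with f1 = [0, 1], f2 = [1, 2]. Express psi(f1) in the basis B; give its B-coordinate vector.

Column 1 of [psi]_B is the B-coordinate vector of psi(f1).
In standard coordinates psi(f1) = A f1 = [0, -2].
Converting to B: [0, -2] = -2f1 + 0·f2, so the coordinate vector is [-2, 0].

[-2, 0]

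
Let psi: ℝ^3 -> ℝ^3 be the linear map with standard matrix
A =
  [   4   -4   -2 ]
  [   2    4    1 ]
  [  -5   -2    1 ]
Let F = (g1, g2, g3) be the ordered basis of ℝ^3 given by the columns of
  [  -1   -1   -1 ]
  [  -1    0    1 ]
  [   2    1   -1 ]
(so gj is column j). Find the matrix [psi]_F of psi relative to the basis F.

[[3, 2, 2], [2, 3, 1], [-1, 1, 3]]

With P the matrix whose columns are g1, ..., g3, [psi]_F = P^(-1) A P.
Column by column: psi(g1) = A g1 = [-4, -4, 9]; its F-coordinates [3, 2, -1] give column 1.
Continuing for each basis vector yields [psi]_F = [[3, 2, 2], [2, 3, 1], [-1, 1, 3]].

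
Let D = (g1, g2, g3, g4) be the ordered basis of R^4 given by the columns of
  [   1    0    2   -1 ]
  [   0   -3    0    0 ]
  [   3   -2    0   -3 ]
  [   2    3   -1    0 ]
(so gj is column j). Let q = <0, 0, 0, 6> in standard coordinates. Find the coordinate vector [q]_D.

<3, 0, 0, 3>

Write q = c_1 g1 + ... + c_4 g4 and solve for the c_i.
Gaussian elimination on [M | q] yields c = (3, 0, 0, 3).
Check: 3g1 + 0·g2 + 0·g3 + 3g4 = <0, 0, 0, 6>.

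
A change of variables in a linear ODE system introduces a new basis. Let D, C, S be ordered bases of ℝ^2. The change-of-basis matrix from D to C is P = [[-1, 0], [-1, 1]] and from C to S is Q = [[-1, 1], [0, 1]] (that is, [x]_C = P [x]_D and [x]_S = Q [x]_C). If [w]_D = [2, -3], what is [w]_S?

[-3, -5]

First [w]_C = P [w]_D = [-2, -5].
Then [w]_S = Q [w]_C = [-3, -5].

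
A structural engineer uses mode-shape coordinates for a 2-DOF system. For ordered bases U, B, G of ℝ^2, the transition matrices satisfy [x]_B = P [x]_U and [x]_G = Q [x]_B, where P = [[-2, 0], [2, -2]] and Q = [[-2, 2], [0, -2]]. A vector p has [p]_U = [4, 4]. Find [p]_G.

[16, 0]

Apply P to get B-coordinates [-8, 0], then Q to get G-coordinates.
The result is [p]_G = [16, 0].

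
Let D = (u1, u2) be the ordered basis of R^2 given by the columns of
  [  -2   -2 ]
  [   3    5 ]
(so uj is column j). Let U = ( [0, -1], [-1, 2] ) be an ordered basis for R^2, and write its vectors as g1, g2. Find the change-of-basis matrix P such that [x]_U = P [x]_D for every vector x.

Let M have columns uj and N have columns gj. Then for every x, N [x]_U = x = M [x]_D, so P = N^(-1) M.
Since det N = -1, N^(-1) has integer entries; multiplying gives P = [[1, -1], [2, 2]].

[[1, -1], [2, 2]]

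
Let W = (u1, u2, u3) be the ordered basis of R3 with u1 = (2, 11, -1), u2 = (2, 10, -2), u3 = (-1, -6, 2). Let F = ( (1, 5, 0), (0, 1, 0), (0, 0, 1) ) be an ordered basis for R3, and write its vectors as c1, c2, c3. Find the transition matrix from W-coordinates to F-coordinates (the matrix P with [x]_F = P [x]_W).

[[2, 2, -1], [1, 0, -1], [-1, -2, 2]]

Take x = uj: its W-coordinates are the j-th standard unit vector, so P e_j — column j of P — equals [uj]_F.
u1 = 2c1 + c2 - c3, giving column 1 = (2, 1, -1); repeating for each j gives P = [[2, 2, -1], [1, 0, -1], [-1, -2, 2]].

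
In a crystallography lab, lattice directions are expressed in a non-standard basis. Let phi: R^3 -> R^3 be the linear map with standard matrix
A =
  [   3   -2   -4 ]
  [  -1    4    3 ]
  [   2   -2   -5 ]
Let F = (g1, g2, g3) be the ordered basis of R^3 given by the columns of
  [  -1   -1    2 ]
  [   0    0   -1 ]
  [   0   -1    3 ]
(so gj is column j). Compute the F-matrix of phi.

[[2, 0, -2], [-1, 3, 0], [-1, 2, -3]]

The j-th column of [phi]_F is [phi(gj)]_F.
phi(g1) = A g1 = [-3, 1, -2] = 2g1 - g2 - g3, so column 1 is [2, -1, -1].
Repeating for g2, g3 and assembling the columns gives [[2, 0, -2], [-1, 3, 0], [-1, 2, -3]].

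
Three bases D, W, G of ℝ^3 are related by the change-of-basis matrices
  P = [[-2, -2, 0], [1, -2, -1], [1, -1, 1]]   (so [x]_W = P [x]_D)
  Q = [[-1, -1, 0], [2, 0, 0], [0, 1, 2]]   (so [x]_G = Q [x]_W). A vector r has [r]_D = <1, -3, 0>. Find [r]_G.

<-11, 8, 15>

Composing the changes, [r]_G = Q P [r]_D.
Q P = [[1, 4, 1], [-4, -4, 0], [3, -4, 1]]; applying this to <1, -3, 0> gives <-11, 8, 15>.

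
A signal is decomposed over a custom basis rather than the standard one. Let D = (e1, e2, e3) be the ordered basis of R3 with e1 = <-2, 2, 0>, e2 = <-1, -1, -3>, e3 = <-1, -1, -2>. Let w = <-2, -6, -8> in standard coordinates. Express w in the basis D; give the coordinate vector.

<-1, 0, 4>

Write w = c_1 e1 + ... + c_3 e3 and solve for the c_i.
Solving this 3x3 system gives c = (-1, 0, 4).
Check: -e1 + 0·e2 + 4e3 = <-2, -6, -8>.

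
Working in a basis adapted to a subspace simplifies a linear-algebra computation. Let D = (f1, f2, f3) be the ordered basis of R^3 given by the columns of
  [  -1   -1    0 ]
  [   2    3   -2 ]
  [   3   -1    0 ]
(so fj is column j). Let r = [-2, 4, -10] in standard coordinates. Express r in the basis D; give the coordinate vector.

[-2, 4, 2]

Write r = c_1 f1 + ... + c_3 f3 and solve for the c_i.
Solving this 3x3 system gives c = (-2, 4, 2).
Check: -2f1 + 4f2 + 2f3 = [-2, 4, -10].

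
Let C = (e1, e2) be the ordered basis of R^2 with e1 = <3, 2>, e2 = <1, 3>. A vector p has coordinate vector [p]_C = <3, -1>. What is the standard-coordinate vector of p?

p = M [p]_C, where M has columns e1, e2.
Carrying out the matrix-vector product, p = <8, 3>.

<8, 3>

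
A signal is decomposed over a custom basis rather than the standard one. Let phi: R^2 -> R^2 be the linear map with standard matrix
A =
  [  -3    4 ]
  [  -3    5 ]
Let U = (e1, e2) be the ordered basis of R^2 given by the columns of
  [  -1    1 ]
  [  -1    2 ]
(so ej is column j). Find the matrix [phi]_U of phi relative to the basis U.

[[0, -3], [-1, 2]]

The j-th column of [phi]_U is [phi(ej)]_U.
phi(e1) = A e1 = <-1, -2> = 0·e1 - e2, so column 1 is <0, -1>.
Repeating for e2 and assembling the columns gives [[0, -3], [-1, 2]].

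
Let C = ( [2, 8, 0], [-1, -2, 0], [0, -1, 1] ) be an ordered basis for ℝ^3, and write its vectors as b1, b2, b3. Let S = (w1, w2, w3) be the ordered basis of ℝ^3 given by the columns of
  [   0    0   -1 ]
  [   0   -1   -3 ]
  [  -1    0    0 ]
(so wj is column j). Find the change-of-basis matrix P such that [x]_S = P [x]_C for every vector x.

Take x = bj: its C-coordinates are the j-th standard unit vector, so P e_j — column j of P — equals [bj]_S.
b1 = 0·w1 - 2w2 - 2w3, giving column 1 = [0, -2, -2]; repeating for each j gives P = [[0, 0, -1], [-2, -1, 1], [-2, 1, 0]].

[[0, 0, -1], [-2, -1, 1], [-2, 1, 0]]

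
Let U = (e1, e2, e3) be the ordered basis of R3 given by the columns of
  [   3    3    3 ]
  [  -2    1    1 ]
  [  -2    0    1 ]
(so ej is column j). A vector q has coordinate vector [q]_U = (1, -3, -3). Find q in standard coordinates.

(-15, -8, -5)

The coordinates say q = e1 - 3e2 - 3e3; adding the scaled basis vectors gives (-15, -8, -5).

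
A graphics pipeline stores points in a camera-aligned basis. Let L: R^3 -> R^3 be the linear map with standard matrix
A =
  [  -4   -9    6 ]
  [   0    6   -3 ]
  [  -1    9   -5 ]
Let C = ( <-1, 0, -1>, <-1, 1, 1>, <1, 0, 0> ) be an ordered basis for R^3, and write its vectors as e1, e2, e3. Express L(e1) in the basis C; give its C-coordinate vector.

Column 1 of [L]_C is the C-coordinate vector of L(e1).
In standard coordinates L(e1) = A e1 = <-2, 3, 6>.
Converting to C: <-2, 3, 6> = -3e1 + 3e2 - 2e3, so the coordinate vector is <-3, 3, -2>.

<-3, 3, -2>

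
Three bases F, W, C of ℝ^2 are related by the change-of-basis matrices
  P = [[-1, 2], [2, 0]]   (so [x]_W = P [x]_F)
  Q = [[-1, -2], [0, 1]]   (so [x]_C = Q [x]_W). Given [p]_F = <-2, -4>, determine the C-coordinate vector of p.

First [p]_W = P [p]_F = <-6, -4>.
Then [p]_C = Q [p]_W = <14, -4>.

<14, -4>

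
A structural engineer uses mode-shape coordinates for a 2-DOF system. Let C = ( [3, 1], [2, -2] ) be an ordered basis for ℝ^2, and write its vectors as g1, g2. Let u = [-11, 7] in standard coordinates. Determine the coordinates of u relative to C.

[-1, -4]

We seek scalars with c_1 g1 + c_2 g2 = u; equivalently solve M c = u where the columns of M are g1, g2.
System: 3c_1 + 2c_2 = -11, c_1 - 2c_2 = 7; solving gives c_1 = -1, c_2 = -4.
Check: -g1 - 4g2 = [-11, 7].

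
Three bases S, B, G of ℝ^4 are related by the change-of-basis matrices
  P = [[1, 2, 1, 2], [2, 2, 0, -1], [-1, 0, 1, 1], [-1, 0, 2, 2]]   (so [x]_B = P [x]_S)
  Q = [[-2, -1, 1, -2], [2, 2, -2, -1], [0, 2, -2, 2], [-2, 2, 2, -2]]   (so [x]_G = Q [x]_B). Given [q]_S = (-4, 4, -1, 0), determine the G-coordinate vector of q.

Composing the changes, [q]_G = Q P [q]_S.
Q P = [[-3, -6, -5, -6], [9, 8, -2, -2], [4, 4, 2, 0], [2, 0, -4, -8]]; applying this to (-4, 4, -1, 0) gives (-7, -2, -2, -4).

(-7, -2, -2, -4)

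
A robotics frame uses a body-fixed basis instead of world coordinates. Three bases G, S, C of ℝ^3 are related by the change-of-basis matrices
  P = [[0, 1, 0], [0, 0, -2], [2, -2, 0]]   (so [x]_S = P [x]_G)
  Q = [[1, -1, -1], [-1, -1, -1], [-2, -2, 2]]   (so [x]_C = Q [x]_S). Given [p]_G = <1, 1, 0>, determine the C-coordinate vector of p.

<1, -1, -2>

First [p]_S = P [p]_G = <1, 0, 0>.
Then [p]_C = Q [p]_S = <1, -1, -2>.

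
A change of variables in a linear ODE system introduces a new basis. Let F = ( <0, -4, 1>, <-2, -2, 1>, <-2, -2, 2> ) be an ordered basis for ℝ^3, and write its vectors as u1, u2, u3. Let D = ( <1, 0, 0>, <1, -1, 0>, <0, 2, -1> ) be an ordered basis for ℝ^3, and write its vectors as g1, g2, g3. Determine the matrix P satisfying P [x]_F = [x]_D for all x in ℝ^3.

Let M have columns uj and N have columns gj. Then for every x, N [x]_D = x = M [x]_F, so P = N^(-1) M.
Since det N = 1, N^(-1) has integer entries; multiplying gives P = [[-2, -2, 0], [2, 0, -2], [-1, -1, -2]].

[[-2, -2, 0], [2, 0, -2], [-1, -1, -2]]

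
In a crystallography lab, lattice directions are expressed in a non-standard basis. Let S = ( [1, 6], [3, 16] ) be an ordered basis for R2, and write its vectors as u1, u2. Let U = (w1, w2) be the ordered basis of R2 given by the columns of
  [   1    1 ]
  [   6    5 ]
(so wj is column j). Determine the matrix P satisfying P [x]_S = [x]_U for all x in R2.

[[1, 1], [0, 2]]

Let M have columns uj and N have columns wj. Then for every x, N [x]_U = x = M [x]_S, so P = N^(-1) M.
Since det N = -1, N^(-1) has integer entries; multiplying gives P = [[1, 1], [0, 2]].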